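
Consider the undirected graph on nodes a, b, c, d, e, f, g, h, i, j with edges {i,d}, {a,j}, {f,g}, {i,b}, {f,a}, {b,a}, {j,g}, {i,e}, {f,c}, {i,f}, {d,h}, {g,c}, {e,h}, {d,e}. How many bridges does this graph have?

The edges on the cycle i-b-a-j-g-c-f-i are not bridges since each lies on that cycle.
Every edge lies on some cycle, so there are no bridges.

0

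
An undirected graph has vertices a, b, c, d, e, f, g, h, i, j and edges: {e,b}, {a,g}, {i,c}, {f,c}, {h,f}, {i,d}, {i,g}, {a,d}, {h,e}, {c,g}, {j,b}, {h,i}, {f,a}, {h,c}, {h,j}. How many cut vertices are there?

1

Removing h increases the component count from 1 to 2, so h is a cut vertex.
By contrast removing g leaves 1 component; it is not a cut vertex. No other vertex is a cut vertex either.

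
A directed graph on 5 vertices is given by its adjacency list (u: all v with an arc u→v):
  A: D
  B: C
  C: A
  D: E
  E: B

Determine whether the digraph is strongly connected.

From D we can reach every vertex (A, B, C, D, E), and every vertex can reach D (A, B, C, D, E). So the whole graph is one strongly connected component.

Yes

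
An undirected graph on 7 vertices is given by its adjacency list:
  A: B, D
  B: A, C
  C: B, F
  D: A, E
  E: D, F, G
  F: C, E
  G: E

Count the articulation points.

1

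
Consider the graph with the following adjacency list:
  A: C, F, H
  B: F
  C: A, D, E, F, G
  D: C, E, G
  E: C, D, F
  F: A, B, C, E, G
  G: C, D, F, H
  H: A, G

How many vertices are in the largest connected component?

Starting from A we can reach A, B, C, D, E, F, G, H. That is one component of size 8.
The largest has 8 vertices.

8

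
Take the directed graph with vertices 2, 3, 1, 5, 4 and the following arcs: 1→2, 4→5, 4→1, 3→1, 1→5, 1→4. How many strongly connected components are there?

{1, 4} are all mutually reachable — one SCC of size 2.
{5} is an SCC by itself.
{3} is an SCC by itself.
{2} is an SCC by itself.
That gives 4 strongly connected components.

4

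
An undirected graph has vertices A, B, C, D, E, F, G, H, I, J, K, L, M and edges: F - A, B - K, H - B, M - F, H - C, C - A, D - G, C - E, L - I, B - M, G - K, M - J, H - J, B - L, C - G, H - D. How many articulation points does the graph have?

3

Removing B increases the component count from 1 to 2, so B is a cut vertex.
Removing C increases the component count from 1 to 2, so C is a cut vertex.
Removing L increases the component count from 1 to 2, so L is a cut vertex.
By contrast removing F leaves 1 component; it is not a cut vertex. No other vertex is a cut vertex either.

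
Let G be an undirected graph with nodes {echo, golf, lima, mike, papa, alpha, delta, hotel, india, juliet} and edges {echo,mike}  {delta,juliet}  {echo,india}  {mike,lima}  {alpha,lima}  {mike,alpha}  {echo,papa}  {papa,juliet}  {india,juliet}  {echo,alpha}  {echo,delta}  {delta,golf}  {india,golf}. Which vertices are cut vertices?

echo

Removing echo increases the component count from 2 to 3, so echo is a cut vertex.
By contrast removing delta leaves 2 components; it is not a cut vertex. No other vertex is a cut vertex either.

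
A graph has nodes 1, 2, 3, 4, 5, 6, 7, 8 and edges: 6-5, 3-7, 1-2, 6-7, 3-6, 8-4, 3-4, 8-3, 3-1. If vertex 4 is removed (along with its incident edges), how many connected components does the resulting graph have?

1

With 4 gone, the remaining components are: {1, 2, 3, 5, 6, 7, 8}.
That is 1 component.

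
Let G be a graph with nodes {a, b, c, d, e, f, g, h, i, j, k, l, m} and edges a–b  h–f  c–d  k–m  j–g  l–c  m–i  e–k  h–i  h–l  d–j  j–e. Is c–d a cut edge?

No

After removing c–d, the path c-l-h-i-m-k-e-j-d still connects them, so the edge is not a bridge.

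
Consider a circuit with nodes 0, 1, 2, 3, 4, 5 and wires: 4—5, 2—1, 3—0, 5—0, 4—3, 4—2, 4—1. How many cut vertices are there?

1

Removing 4 increases the component count from 1 to 2, so 4 is a cut vertex.
By contrast removing 1 leaves 1 component; it is not a cut vertex. No other vertex is a cut vertex either.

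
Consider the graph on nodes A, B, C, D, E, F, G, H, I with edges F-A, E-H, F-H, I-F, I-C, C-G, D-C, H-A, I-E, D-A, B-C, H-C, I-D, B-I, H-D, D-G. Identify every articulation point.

none

Removing C, for instance, still leaves 1 component. No single vertex removal increases the component count — the graph has no articulation points.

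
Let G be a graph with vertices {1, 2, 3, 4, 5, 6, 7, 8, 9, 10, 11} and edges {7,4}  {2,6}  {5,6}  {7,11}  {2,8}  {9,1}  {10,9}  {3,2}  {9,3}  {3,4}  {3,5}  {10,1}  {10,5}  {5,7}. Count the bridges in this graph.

2

The edges on the cycle 3-5-7-4-3 are not bridges since each lies on that cycle.
But removing 11–7 disconnects 11 from 7; removing 8–2 disconnects 8 from 2 — these are bridges.
That makes 2 bridges.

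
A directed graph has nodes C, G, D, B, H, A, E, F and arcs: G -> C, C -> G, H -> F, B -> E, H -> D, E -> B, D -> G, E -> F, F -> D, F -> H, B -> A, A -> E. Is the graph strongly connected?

No

There is no directed path from D to A, so the graph is not strongly connected.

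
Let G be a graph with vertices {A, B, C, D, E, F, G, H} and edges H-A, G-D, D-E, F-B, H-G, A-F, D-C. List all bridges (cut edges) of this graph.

removing F-B disconnects F from B; removing A-H disconnects A from H; removing D-E disconnects D from E; removing G-D disconnects G from D — these are bridges.
In total 7 edges are bridges.

A-F, A-H, B-F, C-D, D-E, D-G, G-H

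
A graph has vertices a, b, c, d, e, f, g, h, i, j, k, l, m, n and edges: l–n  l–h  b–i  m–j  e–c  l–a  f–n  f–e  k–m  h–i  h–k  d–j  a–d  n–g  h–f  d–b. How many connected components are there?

Starting from a we can reach a, b, c, d, e, f, g, h, i, j, k, l, m, n. That is one component of size 14.
Total: 1 component.

1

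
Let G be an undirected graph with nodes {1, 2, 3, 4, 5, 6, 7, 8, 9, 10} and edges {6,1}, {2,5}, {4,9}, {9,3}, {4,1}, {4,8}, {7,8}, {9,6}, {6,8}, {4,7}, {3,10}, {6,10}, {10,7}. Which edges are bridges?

2-5

The edges on the cycle 9-3-10-6-9 are not bridges since each lies on that cycle.
But removing 2—5 disconnects 2 from 5 — this is a bridge.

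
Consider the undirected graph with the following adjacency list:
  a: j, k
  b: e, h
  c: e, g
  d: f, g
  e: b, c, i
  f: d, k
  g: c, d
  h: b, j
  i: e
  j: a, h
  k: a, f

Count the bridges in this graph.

1

The edges on the cycle k-f-d-g-c-e-b-h-j-a-k are not bridges since each lies on that cycle.
But removing i-e disconnects i from e — this is a bridge.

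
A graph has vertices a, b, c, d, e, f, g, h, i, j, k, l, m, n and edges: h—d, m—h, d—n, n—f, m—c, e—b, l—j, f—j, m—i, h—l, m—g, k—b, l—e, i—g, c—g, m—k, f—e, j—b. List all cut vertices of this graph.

m

Removing m increases the component count from 2 to 3, so m is a cut vertex.
By contrast removing e leaves 2 components; it is not a cut vertex. No other vertex is a cut vertex either.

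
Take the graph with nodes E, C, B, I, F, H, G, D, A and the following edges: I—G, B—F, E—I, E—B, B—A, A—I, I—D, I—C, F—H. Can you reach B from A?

Yes

From A we can reach A, B, C, D, E, F, G, H, I, which includes B.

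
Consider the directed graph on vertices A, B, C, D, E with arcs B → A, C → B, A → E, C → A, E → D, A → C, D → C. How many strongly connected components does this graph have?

1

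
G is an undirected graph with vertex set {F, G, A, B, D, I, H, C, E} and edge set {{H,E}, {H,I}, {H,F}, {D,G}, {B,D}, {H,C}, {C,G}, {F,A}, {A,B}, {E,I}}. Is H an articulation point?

Yes

Deleting H raises the number of components from 1 to 2, so H is a cut vertex.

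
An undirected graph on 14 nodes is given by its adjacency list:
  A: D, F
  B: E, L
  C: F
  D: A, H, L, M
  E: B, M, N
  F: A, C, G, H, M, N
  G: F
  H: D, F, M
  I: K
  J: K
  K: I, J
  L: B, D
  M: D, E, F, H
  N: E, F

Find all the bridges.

The edges on the cycle D-H-M-E-B-L-D are not bridges since each lies on that cycle.
But removing C-F disconnects C from F; removing K-I disconnects K from I; removing J-K disconnects J from K; removing G-F disconnects G from F — these are bridges.

C-F, F-G, I-K, J-K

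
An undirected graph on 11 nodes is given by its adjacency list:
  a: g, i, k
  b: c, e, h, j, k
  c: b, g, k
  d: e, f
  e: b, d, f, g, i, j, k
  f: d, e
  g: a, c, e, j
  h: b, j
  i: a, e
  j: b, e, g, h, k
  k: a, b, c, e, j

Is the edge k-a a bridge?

No

After removing k-a, the path k-e-g-a still connects them, so the edge is not a bridge.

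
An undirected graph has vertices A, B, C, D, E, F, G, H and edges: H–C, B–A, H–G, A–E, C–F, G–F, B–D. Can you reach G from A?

No

The component containing A is {A, B, D, E}, and G is not in it.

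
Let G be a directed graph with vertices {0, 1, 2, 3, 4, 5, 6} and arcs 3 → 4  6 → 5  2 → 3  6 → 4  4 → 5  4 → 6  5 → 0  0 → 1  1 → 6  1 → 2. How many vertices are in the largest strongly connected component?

{0, 1, 2, 3, 4, 5, 6} are all mutually reachable — one SCC of size 7.
The largest has 7 vertices.

7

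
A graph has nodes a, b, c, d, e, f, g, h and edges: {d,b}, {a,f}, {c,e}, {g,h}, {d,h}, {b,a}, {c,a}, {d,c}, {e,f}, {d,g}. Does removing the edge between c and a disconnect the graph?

No

After removing c–a, the path c-d-b-a still connects them, so the edge is not a bridge.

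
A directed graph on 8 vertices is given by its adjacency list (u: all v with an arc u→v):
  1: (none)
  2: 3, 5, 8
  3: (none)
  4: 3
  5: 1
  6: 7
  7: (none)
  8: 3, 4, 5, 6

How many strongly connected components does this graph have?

8

{6} is an SCC by itself.
{7} is an SCC by itself.
{3} is an SCC by itself.
{1} is an SCC by itself.
{8} is an SCC by itself.
(and 3 more singleton SCCs)
That gives 8 strongly connected components.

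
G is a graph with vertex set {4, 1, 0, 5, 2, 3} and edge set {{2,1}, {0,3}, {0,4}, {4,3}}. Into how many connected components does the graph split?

5 is isolated — a component by itself.
Starting from 1 we can reach 1, 2. That is one component of size 2.
Starting from 0 we can reach 0, 3, 4. That is one component of size 3.
Total: 3 components.

3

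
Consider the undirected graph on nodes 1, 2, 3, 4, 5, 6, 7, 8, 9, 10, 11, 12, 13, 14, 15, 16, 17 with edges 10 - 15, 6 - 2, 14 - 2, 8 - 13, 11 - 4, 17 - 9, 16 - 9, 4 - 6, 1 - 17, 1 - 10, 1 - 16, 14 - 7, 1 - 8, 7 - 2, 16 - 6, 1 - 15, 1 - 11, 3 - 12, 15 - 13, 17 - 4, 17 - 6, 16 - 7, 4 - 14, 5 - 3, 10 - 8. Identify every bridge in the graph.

12-3, 3-5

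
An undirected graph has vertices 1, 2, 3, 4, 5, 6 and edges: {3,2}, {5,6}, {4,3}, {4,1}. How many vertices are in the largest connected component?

Starting from 5 we can reach 5, 6. That is one component of size 2.
Starting from 1 we can reach 1, 2, 3, 4. That is one component of size 4.
The largest has 4 vertices.

4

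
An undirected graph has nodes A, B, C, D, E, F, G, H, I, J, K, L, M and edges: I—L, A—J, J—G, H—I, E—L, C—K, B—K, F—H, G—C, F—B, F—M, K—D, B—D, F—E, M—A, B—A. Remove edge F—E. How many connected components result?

1

F and E are still connected via F-H-I-L-E, so the component count stays at 1.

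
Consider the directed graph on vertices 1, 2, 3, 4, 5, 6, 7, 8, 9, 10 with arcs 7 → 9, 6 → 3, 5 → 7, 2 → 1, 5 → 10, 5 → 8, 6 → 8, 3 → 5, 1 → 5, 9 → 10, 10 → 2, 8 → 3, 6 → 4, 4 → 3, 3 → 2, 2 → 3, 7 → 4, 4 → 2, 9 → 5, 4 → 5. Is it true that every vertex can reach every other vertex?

No

There is no directed path from 2 to 6, so the graph is not strongly connected.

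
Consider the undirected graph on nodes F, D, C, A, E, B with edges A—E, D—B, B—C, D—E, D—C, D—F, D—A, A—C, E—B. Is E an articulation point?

Deleting E leaves 1 component (was 1) (its neighbors A, B, D remain connected to each other), so E is not a cut vertex.

No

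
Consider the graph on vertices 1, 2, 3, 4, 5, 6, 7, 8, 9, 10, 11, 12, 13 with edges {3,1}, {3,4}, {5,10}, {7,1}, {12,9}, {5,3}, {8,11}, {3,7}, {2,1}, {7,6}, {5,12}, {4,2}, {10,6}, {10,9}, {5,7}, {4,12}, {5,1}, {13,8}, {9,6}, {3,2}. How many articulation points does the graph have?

Removing 8 increases the component count from 2 to 3, so 8 is a cut vertex.
By contrast removing 10 leaves 2 components; it is not a cut vertex. No other vertex is a cut vertex either.

1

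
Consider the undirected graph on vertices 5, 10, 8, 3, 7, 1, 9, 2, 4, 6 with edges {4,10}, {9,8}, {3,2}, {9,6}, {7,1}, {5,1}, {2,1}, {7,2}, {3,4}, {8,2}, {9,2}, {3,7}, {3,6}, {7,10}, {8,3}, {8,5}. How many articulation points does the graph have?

0

Removing 6, for instance, still leaves 1 component. No single vertex removal increases the component count — the graph has no articulation points.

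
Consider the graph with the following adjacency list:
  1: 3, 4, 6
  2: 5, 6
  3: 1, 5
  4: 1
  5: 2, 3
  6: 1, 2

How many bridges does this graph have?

The edges on the cycle 1-3-5-2-6-1 are not bridges since each lies on that cycle.
But removing 1-4 disconnects 1 from 4 — this is a bridge.

1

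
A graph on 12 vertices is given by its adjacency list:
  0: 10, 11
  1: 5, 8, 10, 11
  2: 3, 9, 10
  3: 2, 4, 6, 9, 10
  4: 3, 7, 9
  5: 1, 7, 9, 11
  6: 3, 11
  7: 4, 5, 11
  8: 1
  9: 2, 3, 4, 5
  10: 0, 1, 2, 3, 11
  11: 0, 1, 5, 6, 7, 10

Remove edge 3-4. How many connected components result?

1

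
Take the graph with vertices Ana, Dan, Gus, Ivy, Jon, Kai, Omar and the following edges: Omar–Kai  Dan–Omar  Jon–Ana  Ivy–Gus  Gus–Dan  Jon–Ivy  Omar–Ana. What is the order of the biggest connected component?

Starting from Ana we can reach Ana, Dan, Gus, Ivy, Jon, Kai, Omar. That is one component of size 7.
The largest has 7 vertices.

7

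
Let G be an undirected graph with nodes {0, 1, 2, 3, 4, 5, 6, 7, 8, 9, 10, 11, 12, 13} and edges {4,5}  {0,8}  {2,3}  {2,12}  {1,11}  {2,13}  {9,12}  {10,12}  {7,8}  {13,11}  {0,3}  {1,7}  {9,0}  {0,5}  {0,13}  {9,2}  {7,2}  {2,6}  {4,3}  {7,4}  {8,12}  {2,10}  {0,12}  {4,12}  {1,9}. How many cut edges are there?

1

The edges on the cycle 1-9-2-10-12-4-7-1 are not bridges since each lies on that cycle.
But removing 6 - 2 disconnects 6 from 2 — this is a bridge.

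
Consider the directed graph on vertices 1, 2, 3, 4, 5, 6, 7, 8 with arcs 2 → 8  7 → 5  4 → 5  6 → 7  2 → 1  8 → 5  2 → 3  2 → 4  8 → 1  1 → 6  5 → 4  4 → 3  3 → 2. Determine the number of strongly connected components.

1

{1, 2, 3, 4, 5, 6, 7, 8} are all mutually reachable — one SCC of size 8.
That gives 1 strongly connected component.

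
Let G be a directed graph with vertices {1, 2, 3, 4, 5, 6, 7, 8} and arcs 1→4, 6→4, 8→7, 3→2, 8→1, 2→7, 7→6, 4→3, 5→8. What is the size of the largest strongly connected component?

{2, 3, 4, 6, 7} are all mutually reachable — one SCC of size 5.
{1} is an SCC by itself.
{5} is an SCC by itself.
{8} is an SCC by itself.
The largest has 5 vertices.

5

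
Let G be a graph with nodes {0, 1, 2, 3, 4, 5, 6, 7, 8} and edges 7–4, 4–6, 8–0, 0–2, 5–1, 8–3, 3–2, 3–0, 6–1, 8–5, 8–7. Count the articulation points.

Removing 8 increases the component count from 1 to 2, so 8 is a cut vertex.
By contrast removing 5 leaves 1 component; it is not a cut vertex. No other vertex is a cut vertex either.

1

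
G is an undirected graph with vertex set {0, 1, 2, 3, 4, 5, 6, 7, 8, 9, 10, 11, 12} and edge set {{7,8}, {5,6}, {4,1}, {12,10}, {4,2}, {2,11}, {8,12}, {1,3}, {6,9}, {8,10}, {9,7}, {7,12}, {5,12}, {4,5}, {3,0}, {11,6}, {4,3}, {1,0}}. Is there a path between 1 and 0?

Yes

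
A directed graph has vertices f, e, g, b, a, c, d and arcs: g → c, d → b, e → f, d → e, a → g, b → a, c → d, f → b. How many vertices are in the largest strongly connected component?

{a, b, c, d, e, f, g} are all mutually reachable — one SCC of size 7.
The largest has 7 vertices.

7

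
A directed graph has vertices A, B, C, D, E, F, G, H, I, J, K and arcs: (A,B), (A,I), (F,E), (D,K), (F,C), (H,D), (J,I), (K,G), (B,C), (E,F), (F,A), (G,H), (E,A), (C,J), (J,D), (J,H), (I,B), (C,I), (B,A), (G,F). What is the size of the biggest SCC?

11

{A, B, C, D, E, F, G, H, I, J, K} are all mutually reachable — one SCC of size 11.
The largest has 11 vertices.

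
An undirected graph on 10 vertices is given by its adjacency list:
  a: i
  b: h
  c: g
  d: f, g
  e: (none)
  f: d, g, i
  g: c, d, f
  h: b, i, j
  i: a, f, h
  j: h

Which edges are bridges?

The edges on the cycle f-g-d-f are not bridges since each lies on that cycle.
But removing b-h disconnects b from h; removing g-c disconnects g from c; removing h-i disconnects h from i; removing j-h disconnects j from h — these are bridges.
In total 6 edges are bridges.

a-i, b-h, c-g, f-i, h-i, h-j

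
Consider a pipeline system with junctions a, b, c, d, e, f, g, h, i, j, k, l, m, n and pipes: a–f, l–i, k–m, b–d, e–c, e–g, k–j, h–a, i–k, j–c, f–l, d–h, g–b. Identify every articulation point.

k

Removing k increases the component count from 2 to 3, so k is a cut vertex.
By contrast removing c leaves 2 components; it is not a cut vertex. No other vertex is a cut vertex either.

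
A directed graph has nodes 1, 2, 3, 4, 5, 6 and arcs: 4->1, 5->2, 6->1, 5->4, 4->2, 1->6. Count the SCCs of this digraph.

5

{1, 6} are all mutually reachable — one SCC of size 2.
{3} is an SCC by itself.
{4} is an SCC by itself.
{5} is an SCC by itself.
{2} is an SCC by itself.
That gives 5 strongly connected components.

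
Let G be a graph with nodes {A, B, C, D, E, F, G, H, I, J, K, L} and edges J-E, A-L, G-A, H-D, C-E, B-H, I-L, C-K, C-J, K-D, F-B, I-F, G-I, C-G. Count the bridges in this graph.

The edges on the cycle C-J-E-C are not bridges since each lies on that cycle.
Every edge lies on some cycle, so there are no bridges.

0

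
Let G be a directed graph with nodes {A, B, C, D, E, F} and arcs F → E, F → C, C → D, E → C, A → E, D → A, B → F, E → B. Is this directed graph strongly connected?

From A we can reach every vertex (A, B, C, D, E, F), and every vertex can reach A (A, B, C, D, E, F). So the whole graph is one strongly connected component.

Yes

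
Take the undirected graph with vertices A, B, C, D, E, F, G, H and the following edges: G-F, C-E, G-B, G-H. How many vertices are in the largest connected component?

4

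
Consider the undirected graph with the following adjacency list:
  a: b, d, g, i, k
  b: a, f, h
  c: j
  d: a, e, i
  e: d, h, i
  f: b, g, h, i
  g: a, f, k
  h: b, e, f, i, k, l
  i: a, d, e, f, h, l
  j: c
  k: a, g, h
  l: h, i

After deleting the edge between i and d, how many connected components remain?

i and d are still connected via i-e-d, so the component count stays at 2.

2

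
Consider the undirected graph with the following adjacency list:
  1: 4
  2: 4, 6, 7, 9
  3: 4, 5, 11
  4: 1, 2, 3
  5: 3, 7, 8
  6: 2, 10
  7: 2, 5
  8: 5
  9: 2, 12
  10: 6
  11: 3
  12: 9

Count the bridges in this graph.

7

The edges on the cycle 4-3-5-7-2-4 are not bridges since each lies on that cycle.
But removing 2-6 disconnects 2 from 6; removing 9-12 disconnects 9 from 12; removing 6-10 disconnects 6 from 10; removing 5-8 disconnects 5 from 8 — these are bridges.
In total 7 edges are bridges.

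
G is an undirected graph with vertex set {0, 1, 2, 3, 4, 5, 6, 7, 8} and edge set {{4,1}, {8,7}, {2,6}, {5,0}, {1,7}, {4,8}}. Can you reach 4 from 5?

The component containing 5 is {0, 5}, and 4 is not in it.

No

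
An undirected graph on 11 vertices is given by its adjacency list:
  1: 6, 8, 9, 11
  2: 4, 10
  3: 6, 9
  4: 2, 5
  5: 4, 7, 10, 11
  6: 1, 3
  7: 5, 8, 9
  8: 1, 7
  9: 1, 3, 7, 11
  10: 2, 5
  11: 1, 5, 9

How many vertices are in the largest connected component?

11

Starting from 1 we can reach 1, 2, 3, 4, 5, 6, 7, 8, 9, 10, 11. That is one component of size 11.
The largest has 11 vertices.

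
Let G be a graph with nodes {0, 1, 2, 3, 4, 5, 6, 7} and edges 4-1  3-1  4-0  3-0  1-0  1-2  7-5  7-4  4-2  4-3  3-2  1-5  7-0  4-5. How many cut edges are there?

0

The edges on the cycle 4-3-0-4 are not bridges since each lies on that cycle.
Every edge lies on some cycle, so there are no bridges.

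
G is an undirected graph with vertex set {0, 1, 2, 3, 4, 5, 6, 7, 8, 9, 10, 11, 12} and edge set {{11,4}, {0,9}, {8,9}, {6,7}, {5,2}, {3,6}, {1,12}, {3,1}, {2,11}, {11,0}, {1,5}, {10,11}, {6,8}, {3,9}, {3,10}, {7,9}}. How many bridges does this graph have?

2

The edges on the cycle 3-1-5-2-11-0-9-8-6-3 are not bridges since each lies on that cycle.
But removing 11–4 disconnects 11 from 4; removing 1–12 disconnects 1 from 12 — these are bridges.
That makes 2 bridges.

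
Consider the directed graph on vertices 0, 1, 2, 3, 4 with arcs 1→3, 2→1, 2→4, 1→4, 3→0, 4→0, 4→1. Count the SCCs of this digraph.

4

{1, 4} are all mutually reachable — one SCC of size 2.
{2} is an SCC by itself.
{3} is an SCC by itself.
{0} is an SCC by itself.
That gives 4 strongly connected components.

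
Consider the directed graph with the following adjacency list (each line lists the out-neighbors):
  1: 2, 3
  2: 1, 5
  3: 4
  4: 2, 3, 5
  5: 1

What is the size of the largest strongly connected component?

5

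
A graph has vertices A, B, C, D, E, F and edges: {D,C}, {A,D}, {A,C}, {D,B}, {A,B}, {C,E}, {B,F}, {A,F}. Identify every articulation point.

C

Removing C increases the component count from 1 to 2, so C is a cut vertex.
By contrast removing F leaves 1 component; it is not a cut vertex. No other vertex is a cut vertex either.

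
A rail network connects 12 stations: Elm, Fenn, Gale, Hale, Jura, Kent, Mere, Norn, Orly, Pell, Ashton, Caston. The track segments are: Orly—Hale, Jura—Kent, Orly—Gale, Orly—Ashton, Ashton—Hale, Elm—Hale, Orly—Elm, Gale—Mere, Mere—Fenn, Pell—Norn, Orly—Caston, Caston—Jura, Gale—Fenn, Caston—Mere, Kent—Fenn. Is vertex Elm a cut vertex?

No

Deleting Elm leaves 2 components (was 2), so Elm is not a cut vertex.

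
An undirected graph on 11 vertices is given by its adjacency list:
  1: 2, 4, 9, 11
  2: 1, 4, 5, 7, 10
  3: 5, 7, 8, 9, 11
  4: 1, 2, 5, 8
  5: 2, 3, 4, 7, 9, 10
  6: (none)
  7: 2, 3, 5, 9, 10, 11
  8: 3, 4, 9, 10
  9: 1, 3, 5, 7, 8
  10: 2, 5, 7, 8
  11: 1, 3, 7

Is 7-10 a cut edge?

No

After removing 7-10, the path 7-2-10 still connects them, so the edge is not a bridge.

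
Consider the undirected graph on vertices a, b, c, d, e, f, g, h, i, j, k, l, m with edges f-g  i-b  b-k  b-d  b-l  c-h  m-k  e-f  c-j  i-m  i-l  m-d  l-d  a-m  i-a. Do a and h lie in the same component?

No

The component containing a is {a, b, d, i, k, l, m}, and h is not in it.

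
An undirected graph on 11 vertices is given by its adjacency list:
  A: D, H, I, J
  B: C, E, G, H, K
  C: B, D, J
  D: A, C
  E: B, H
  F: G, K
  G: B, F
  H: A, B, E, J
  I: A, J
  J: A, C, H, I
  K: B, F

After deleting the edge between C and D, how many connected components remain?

C and D are still connected via C-J-A-D, so the component count stays at 1.

1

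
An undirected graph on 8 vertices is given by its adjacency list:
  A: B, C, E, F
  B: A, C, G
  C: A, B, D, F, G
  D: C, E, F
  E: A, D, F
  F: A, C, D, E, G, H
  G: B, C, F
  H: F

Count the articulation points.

1

Removing F increases the component count from 1 to 2, so F is a cut vertex.
By contrast removing H leaves 1 component; it is not a cut vertex. No other vertex is a cut vertex either.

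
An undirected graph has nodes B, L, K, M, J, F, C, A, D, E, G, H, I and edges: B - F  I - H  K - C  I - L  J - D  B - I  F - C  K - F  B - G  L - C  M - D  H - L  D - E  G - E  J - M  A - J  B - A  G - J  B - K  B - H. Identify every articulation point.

B

Removing B increases the component count from 1 to 2, so B is a cut vertex.
By contrast removing A leaves 1 component; it is not a cut vertex. No other vertex is a cut vertex either.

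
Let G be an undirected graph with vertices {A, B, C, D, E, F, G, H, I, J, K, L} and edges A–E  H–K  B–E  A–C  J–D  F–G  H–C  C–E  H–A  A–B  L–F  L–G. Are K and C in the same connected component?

Yes

From K we can reach A, B, C, E, H, K, which includes C.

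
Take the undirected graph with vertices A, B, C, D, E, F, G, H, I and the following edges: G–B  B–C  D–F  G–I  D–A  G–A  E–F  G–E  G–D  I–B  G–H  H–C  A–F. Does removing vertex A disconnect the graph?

Deleting A leaves 1 component (was 1) (its neighbors D, F, G remain connected to each other), so A is not a cut vertex.

No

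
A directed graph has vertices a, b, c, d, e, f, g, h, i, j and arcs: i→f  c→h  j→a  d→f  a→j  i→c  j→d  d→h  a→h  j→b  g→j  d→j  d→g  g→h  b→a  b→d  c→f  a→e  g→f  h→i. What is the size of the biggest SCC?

{a, b, d, g, j} are all mutually reachable — one SCC of size 5.
{c, h, i} are all mutually reachable — one SCC of size 3.
{f} is an SCC by itself.
{e} is an SCC by itself.
The largest has 5 vertices.

5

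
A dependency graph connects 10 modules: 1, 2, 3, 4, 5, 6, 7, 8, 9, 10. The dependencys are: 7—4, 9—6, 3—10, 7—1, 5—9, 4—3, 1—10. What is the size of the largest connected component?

5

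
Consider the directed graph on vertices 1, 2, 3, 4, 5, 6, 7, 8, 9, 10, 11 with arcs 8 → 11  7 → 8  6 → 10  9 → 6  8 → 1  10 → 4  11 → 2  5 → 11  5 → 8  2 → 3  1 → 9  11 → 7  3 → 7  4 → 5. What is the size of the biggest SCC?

{1, 2, 3, 4, 5, 6, 7, 8, 9, 10, 11} are all mutually reachable — one SCC of size 11.
The largest has 11 vertices.

11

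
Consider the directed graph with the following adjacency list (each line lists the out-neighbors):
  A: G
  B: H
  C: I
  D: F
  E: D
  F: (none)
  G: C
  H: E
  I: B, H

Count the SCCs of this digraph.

9

{A} is an SCC by itself.
{F} is an SCC by itself.
{E} is an SCC by itself.
{D} is an SCC by itself.
{I} is an SCC by itself.
(and 4 more singleton SCCs)
That gives 9 strongly connected components.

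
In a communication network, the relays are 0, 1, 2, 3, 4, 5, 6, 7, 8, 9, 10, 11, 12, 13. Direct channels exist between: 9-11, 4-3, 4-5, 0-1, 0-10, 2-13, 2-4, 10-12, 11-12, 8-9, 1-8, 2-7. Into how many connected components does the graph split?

6 is isolated — a component by itself.
Starting from 2 we can reach 2, 3, 4, 5, 7, 13. That is one component of size 6.
Starting from 0 we can reach 0, 1, 8, 9, 10, 11, 12. That is one component of size 7.
Total: 3 components.

3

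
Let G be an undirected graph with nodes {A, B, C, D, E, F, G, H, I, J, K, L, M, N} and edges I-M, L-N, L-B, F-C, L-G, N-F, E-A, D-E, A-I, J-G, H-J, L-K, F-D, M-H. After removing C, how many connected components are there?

1

With C gone, the remaining components are: {A, B, D, E, F, G, H, I, J, K, L, M, N}.
That is 1 component.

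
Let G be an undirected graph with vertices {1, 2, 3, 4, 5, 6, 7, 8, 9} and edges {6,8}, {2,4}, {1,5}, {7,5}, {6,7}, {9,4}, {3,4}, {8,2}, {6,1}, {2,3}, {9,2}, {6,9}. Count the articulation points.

Removing 6 increases the component count from 1 to 2, so 6 is a cut vertex.
By contrast removing 8 leaves 1 component; it is not a cut vertex. No other vertex is a cut vertex either.

1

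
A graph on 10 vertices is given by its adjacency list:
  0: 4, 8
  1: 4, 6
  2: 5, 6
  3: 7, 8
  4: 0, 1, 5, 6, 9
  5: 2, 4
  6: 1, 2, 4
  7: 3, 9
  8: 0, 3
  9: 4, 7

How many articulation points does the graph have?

Removing 4 increases the component count from 1 to 2, so 4 is a cut vertex.
By contrast removing 5 leaves 1 component; it is not a cut vertex. No other vertex is a cut vertex either.

1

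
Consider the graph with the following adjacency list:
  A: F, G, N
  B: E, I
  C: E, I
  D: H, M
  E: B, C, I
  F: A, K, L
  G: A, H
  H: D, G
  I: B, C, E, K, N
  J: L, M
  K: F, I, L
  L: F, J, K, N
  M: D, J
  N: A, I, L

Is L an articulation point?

Deleting L leaves 1 component (was 1) (its neighbors F, J, K, N remain connected to each other), so L is not a cut vertex.

No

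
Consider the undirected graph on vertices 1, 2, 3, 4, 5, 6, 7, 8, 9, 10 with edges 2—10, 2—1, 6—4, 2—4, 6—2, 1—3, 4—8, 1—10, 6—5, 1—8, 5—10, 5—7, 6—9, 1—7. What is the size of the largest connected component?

10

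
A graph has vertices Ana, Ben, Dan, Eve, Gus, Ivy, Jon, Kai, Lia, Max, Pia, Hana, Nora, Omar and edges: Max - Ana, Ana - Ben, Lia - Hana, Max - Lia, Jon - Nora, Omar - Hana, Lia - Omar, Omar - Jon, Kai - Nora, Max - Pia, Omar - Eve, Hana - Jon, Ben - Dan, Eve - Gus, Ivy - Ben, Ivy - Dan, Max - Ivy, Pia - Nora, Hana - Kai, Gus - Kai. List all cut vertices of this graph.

Max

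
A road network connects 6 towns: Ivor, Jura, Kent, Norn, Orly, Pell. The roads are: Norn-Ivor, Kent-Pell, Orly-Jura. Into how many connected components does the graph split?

3

Starting from Jura we can reach Jura, Orly. That is one component of size 2.
Starting from Ivor we can reach Ivor, Norn. That is one component of size 2.
Starting from Kent we can reach Kent, Pell. That is one component of size 2.
Total: 3 components.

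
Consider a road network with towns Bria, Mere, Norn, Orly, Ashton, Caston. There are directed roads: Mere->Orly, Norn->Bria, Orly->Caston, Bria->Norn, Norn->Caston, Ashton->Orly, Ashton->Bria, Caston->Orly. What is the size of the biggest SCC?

{Orly, Caston} are all mutually reachable — one SCC of size 2.
{Bria, Norn} are all mutually reachable — one SCC of size 2.
{Ashton} is an SCC by itself.
{Mere} is an SCC by itself.
The largest has 2 vertices.

2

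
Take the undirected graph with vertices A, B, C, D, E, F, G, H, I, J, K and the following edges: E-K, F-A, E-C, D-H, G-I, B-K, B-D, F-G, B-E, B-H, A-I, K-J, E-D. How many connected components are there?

2

Starting from A we can reach A, F, G, I. That is one component of size 4.
Starting from B we can reach B, C, D, E, H, J, K. That is one component of size 7.
Total: 2 components.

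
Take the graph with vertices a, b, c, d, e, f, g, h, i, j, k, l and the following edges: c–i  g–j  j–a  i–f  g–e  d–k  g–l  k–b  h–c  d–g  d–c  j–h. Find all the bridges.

a-j, b-k, c-i, d-k, e-g, f-i, g-l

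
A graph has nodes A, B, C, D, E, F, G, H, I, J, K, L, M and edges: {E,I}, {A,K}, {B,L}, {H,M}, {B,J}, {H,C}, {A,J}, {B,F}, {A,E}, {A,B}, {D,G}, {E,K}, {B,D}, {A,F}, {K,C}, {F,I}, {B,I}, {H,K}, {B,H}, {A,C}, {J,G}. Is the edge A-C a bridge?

No

After removing A-C, the path A-K-C still connects them, so the edge is not a bridge.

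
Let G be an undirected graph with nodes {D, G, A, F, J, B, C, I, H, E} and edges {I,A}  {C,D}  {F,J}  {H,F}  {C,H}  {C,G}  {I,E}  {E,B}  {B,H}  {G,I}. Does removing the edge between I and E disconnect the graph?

After removing I-E, the path I-G-C-H-B-E still connects them, so the edge is not a bridge.

No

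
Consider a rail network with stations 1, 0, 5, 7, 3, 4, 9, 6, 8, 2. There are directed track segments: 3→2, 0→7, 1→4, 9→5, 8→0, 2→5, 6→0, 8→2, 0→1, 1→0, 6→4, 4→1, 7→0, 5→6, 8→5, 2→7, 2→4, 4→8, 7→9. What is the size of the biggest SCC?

9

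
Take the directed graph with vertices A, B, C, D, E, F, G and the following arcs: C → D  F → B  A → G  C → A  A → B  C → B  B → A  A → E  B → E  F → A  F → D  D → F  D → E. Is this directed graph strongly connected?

No

There is no directed path from G to E, so the graph is not strongly connected.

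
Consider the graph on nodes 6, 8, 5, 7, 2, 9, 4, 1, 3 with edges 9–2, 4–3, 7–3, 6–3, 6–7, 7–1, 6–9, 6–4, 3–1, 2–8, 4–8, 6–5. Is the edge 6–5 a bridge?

Removing 6–5 leaves no path between 6 and 5: the component count goes from 1 to 2. So it is a bridge.

Yes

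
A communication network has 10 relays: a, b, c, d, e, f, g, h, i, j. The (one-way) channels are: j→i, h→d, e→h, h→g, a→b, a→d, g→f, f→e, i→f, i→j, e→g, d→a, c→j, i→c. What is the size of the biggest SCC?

{e, f, g, h} are all mutually reachable — one SCC of size 4.
{c, i, j} are all mutually reachable — one SCC of size 3.
{a, d} are all mutually reachable — one SCC of size 2.
{b} is an SCC by itself.
The largest has 4 vertices.

4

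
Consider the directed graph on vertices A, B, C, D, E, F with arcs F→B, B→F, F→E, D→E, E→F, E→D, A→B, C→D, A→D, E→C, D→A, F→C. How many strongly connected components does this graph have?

{A, B, C, D, E, F} are all mutually reachable — one SCC of size 6.
That gives 1 strongly connected component.

1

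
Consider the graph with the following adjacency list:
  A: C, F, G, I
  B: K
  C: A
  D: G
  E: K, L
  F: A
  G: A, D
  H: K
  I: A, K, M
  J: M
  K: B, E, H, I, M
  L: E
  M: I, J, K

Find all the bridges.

A-C, A-F, A-G, A-I, B-K, D-G, E-K, E-L, H-K, J-M

The edges on the cycle M-I-K-M are not bridges since each lies on that cycle.
But removing A-G disconnects A from G; removing E-K disconnects E from K; removing D-G disconnects D from G; removing E-L disconnects E from L — these are bridges.
In total 10 edges are bridges.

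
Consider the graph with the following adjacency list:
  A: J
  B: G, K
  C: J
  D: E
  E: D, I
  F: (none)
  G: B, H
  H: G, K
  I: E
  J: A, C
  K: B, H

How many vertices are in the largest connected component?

4

F is isolated — a component by itself.
Starting from A we can reach A, C, J. That is one component of size 3.
Starting from D we can reach D, E, I. That is one component of size 3.
Starting from B we can reach B, G, H, K. That is one component of size 4.
The largest has 4 vertices.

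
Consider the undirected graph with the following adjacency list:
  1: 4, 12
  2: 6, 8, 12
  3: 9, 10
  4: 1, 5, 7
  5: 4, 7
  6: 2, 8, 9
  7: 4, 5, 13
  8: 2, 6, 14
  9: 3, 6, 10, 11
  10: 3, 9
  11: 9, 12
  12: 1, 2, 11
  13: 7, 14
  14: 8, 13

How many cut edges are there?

The edges on the cycle 9-3-10-9 are not bridges since each lies on that cycle.
Every edge lies on some cycle, so there are no bridges.

0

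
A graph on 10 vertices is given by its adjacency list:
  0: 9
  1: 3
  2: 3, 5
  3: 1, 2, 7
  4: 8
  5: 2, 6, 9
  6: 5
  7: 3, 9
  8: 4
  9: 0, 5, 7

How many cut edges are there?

The edges on the cycle 9-5-2-3-7-9 are not bridges since each lies on that cycle.
But removing 9-0 disconnects 9 from 0; removing 4-8 disconnects 4 from 8; removing 3-1 disconnects 3 from 1; removing 5-6 disconnects 5 from 6 — these are bridges.
That makes 4 bridges.

4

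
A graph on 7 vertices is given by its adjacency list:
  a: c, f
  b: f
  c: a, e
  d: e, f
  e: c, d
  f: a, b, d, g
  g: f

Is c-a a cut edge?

After removing c-a, the path c-e-d-f-a still connects them, so the edge is not a bridge.

No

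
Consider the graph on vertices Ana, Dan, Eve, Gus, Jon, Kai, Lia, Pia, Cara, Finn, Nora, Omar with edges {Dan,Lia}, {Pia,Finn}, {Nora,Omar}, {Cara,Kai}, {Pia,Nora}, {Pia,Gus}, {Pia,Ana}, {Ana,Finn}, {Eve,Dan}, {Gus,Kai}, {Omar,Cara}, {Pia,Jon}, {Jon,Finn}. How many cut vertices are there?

2

Removing Dan increases the component count from 2 to 3, so Dan is a cut vertex.
Removing Pia increases the component count from 2 to 3, so Pia is a cut vertex.
By contrast removing Ana leaves 2 components; it is not a cut vertex. No other vertex is a cut vertex either.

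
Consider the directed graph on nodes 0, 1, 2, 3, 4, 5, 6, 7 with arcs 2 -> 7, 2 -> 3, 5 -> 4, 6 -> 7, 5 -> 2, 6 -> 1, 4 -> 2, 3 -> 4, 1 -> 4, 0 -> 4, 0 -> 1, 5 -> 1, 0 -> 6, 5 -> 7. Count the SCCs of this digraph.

6

{2, 3, 4} are all mutually reachable — one SCC of size 3.
{6} is an SCC by itself.
{5} is an SCC by itself.
{7} is an SCC by itself.
{0} is an SCC by itself.
(and 1 more singleton SCC)
That gives 6 strongly connected components.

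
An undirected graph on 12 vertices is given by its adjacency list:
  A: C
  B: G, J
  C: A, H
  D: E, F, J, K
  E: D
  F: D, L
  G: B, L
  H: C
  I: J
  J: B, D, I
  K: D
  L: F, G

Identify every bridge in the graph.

The edges on the cycle J-D-F-L-G-B-J are not bridges since each lies on that cycle.
But removing D-K disconnects D from K; removing J-I disconnects J from I; removing H-C disconnects H from C; removing E-D disconnects E from D — these are bridges.
In total 5 edges are bridges.

A-C, C-H, D-E, D-K, I-J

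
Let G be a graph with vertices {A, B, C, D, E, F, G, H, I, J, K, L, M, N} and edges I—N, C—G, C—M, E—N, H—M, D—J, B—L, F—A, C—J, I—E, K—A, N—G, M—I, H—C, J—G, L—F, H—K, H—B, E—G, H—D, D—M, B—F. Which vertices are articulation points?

Removing H increases the component count from 1 to 2, so H is a cut vertex.
By contrast removing I leaves 1 component; it is not a cut vertex. No other vertex is a cut vertex either.

H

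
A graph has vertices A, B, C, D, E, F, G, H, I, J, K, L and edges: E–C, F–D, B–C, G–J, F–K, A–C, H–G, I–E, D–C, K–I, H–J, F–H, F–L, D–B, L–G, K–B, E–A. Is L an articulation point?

No

Deleting L leaves 1 component (was 1) (its neighbors F, G remain connected to each other), so L is not a cut vertex.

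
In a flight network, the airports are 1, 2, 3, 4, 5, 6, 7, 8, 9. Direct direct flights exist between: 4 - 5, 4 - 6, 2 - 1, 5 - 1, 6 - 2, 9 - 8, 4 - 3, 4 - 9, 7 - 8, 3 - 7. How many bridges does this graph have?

The edges on the cycle 4-6-2-1-5-4 are not bridges since each lies on that cycle.
Every edge lies on some cycle, so there are no bridges.

0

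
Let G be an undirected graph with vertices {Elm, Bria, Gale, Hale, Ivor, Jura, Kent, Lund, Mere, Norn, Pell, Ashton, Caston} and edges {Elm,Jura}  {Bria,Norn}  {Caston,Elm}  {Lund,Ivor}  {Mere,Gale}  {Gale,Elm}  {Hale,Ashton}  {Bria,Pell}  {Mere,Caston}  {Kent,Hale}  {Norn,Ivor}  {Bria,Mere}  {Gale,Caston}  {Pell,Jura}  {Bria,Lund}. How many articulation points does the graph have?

2

Removing Bria increases the component count from 2 to 3, so Bria is a cut vertex.
Removing Hale increases the component count from 2 to 3, so Hale is a cut vertex.
By contrast removing Kent leaves 2 components; it is not a cut vertex. No other vertex is a cut vertex either.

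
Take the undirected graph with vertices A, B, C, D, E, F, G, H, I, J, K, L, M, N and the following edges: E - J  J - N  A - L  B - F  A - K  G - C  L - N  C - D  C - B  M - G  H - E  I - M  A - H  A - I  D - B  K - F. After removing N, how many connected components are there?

With N gone, the remaining components are: {A, B, C, D, E, F, G, H, I, J, K, L, M}.
That is 1 component.

1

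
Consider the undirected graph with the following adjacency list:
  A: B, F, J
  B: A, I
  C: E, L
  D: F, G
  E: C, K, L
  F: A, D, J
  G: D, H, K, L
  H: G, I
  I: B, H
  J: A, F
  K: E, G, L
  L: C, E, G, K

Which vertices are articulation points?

G

Removing G increases the component count from 1 to 2, so G is a cut vertex.
By contrast removing A leaves 1 component; it is not a cut vertex. No other vertex is a cut vertex either.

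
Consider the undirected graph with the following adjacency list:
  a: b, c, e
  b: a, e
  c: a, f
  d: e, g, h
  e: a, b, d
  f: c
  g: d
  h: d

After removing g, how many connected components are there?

1

With g gone, the remaining components are: {a, b, c, d, e, f, h}.
That is 1 component.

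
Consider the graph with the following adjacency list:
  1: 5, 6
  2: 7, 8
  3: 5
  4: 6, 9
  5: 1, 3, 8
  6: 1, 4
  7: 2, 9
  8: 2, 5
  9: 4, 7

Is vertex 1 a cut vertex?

Deleting 1 leaves 1 component (was 1) (its neighbors 5, 6 remain connected to each other), so 1 is not a cut vertex.

No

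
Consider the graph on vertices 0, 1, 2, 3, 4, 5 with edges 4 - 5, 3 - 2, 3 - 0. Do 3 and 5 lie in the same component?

No

The component containing 3 is {0, 2, 3}, and 5 is not in it.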